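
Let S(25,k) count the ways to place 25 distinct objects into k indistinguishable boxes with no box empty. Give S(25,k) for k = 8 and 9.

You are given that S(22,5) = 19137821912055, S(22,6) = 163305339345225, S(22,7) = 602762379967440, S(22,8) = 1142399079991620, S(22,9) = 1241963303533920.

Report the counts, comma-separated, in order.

r23: T_23,6=6×163305339345225+19137821912055=998969857983405; T_23,7=7×602762379967440+163305339345225=4382641999117305; T_23,8=8×1142399079991620+602762379967440=9741955019900400; T_23,9=9×1241963303533920+1142399079991620=12320068811796900
r24: T_24,7=7×4382641999117305+998969857983405=31677463851804540; T_24,8=8×9741955019900400+4382641999117305=82318282158320505; T_24,9=9×12320068811796900+9741955019900400=120622574326072500
r25: T_25,8=8×82318282158320505+31677463851804540=690223721118368580; T_25,9=9×120622574326072500+82318282158320505=1167921451092973005
Read S(25,8) = 690223721118368580, S(25,9) = 1167921451092973005.

690223721118368580, 1167921451092973005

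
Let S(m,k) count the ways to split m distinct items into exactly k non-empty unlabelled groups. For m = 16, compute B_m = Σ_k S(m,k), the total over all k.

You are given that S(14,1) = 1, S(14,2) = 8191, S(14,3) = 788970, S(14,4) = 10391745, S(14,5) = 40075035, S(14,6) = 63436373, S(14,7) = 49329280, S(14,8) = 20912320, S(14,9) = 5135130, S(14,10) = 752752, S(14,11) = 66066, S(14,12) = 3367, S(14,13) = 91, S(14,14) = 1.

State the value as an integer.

[15] T[15,1]:1*1+0=1 · T[15,2]:2*8191+1=16383 · T[15,3]:3*788970+8191=2375101 · T[15,4]:4*10391745+788970=42355950 · T[15,5]:5*40075035+10391745=210766920 · T[15,6]:6*63436373+40075035=420693273 · T[15,7]:7*49329280+63436373=408741333 · T[15,8]:8*20912320+49329280=216627840 · T[15,9]:9*5135130+20912320=67128490 · T[15,10]:10*752752+5135130=12662650 · T[15,11]:11*66066+752752=1479478 · T[15,12]:12*3367+66066=106470 · T[15,13]:13*91+3367=4550 · T[15,14]:14*1+91=105 · T[15,15]:15*0+1=1
[16] T[16,1]:1*1+0=1 · T[16,2]:2*16383+1=32767 · T[16,3]:3*2375101+16383=7141686 · T[16,4]:4*42355950+2375101=171798901 · T[16,5]:5*210766920+42355950=1096190550 · T[16,6]:6*420693273+210766920=2734926558 · T[16,7]:7*408741333+420693273=3281882604 · T[16,8]:8*216627840+408741333=2141764053 · T[16,9]:9*67128490+216627840=820784250 · T[16,10]:10*12662650+67128490=193754990 · T[16,11]:11*1479478+12662650=28936908 · T[16,12]:12*106470+1479478=2757118 · T[16,13]:13*4550+106470=165620 · T[16,14]:14*105+4550=6020 · T[16,15]:15*1+105=120 · T[16,16]:16*0+1=1
B_16 = ΣS(16,k) = 1+32767+7141686+171798901+1096190550+2734926558+3281882604+2141764053+820784250+193754990+28936908+2757118+165620+6020+120+1 = 10480142147

10480142147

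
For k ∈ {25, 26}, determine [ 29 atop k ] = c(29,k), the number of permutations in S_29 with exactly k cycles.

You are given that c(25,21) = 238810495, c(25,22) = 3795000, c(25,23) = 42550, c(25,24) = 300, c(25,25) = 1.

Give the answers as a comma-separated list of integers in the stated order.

@26  (26,22):3795000·25+238810495→333685495, (26,23):42550·25+3795000→4858750, (26,24):300·25+42550→50050, (26,25):1·25+300→325, (26,26):0·25+1→1
@27  (27,23):4858750·26+333685495→460012995, (27,24):50050·26+4858750→6160050, (27,25):325·26+50050→58500, (27,26):1·26+325→351
@28  (28,24):6160050·27+460012995→626334345, (28,25):58500·27+6160050→7739550, (28,26):351·27+58500→67977
@29  (29,25):7739550·28+626334345→843041745, (29,26):67977·28+7739550→9642906
Read c(29,25) = 843041745, c(29,26) = 9642906.

843041745, 9642906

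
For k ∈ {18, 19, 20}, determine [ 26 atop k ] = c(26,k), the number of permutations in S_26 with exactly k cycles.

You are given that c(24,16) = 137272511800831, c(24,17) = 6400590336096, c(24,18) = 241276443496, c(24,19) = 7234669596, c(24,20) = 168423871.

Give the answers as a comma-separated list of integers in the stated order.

@25  (25,17):6400590336096·24+137272511800831→290886679867135, (25,18):241276443496·24+6400590336096→12191224980000, (25,19):7234669596·24+241276443496→414908513800, (25,20):168423871·24+7234669596→11276842500
@26  (26,18):12191224980000·25+290886679867135→595667304367135, (26,19):414908513800·25+12191224980000→22563937825000, (26,20):11276842500·25+414908513800→696829576300
Read c(26,18) = 595667304367135, c(26,19) = 22563937825000, c(26,20) = 696829576300.

595667304367135, 22563937825000, 696829576300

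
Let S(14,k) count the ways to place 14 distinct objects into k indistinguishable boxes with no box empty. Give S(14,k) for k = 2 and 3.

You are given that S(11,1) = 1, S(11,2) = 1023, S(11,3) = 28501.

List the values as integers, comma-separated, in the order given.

@12  (12,1):1·1+0→1, (12,2):1023·2+1→2047, (12,3):28501·3+1023→86526
@13  (13,1):1·1+0→1, (13,2):2047·2+1→4095, (13,3):86526·3+2047→261625
@14  (14,2):4095·2+1→8191, (14,3):261625·3+4095→788970
Read S(14,2) = 8191, S(14,3) = 788970.

8191, 788970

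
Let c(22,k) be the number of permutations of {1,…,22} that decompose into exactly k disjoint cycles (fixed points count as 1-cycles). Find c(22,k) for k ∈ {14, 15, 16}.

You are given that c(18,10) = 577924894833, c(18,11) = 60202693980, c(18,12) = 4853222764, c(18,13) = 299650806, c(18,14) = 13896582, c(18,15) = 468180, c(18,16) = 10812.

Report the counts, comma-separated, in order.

row 19: T[19][11]=18·60202693980+577924894833=1661573386473  T[19][12]=18·4853222764+60202693980=147560703732  T[19][13]=18·299650806+4853222764=10246937272  T[19][14]=18·13896582+299650806=549789282  T[19][15]=18·468180+13896582=22323822  T[19][16]=18·10812+468180=662796
row 20: T[20][12]=19·147560703732+1661573386473=4465226757381  T[20][13]=19·10246937272+147560703732=342252511900  T[20][14]=19·549789282+10246937272=20692933630  T[20][15]=19·22323822+549789282=973941900  T[20][16]=19·662796+22323822=34916946
row 21: T[21][13]=20·342252511900+4465226757381=11310276995381  T[21][14]=20·20692933630+342252511900=756111184500  T[21][15]=20·973941900+20692933630=40171771630  T[21][16]=20·34916946+973941900=1672280820
row 22: T[22][14]=21·756111184500+11310276995381=27188611869881  T[22][15]=21·40171771630+756111184500=1599718388730  T[22][16]=21·1672280820+40171771630=75289668850
Read c(22,14) = 27188611869881, c(22,15) = 1599718388730, c(22,16) = 75289668850.

27188611869881, 1599718388730, 75289668850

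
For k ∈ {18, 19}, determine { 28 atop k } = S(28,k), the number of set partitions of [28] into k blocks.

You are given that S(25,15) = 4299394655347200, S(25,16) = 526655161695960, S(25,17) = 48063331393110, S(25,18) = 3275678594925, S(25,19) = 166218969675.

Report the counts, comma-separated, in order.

94432767017711850, 7626292886912700

@26  (26,16):526655161695960·16+4299394655347200→12725877242482560, (26,17):48063331393110·17+526655161695960→1343731795378830, (26,18):3275678594925·18+48063331393110→107025546101760, (26,19):166218969675·19+3275678594925→6433839018750
@27  (27,17):1343731795378830·17+12725877242482560→35569317763922670, (27,18):107025546101760·18+1343731795378830→3270191625210510, (27,19):6433839018750·19+107025546101760→229268487458010
@28  (28,18):3270191625210510·18+35569317763922670→94432767017711850, (28,19):229268487458010·19+3270191625210510→7626292886912700
Read S(28,18) = 94432767017711850, S(28,19) = 7626292886912700.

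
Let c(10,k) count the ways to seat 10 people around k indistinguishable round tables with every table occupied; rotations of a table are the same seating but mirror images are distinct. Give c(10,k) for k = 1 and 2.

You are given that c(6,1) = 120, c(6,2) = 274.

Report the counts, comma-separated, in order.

r7: T_7,1=6×120+0=720; T_7,2=6×274+120=1764
r8: T_8,1=7×720+0=5040; T_8,2=7×1764+720=13068
r9: T_9,1=8×5040+0=40320; T_9,2=8×13068+5040=109584
r10: T_10,1=9×40320+0=362880; T_10,2=9×109584+40320=1026576
Read c(10,1) = 362880, c(10,2) = 1026576.

362880, 1026576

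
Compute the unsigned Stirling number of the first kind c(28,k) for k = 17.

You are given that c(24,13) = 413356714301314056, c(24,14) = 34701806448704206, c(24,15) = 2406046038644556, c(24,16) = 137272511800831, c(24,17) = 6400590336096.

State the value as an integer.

[25] T[25,14]:24*34701806448704206+413356714301314056=1246200069070215000 · T[25,15]:24*2406046038644556+34701806448704206=92446911376173550 · T[25,16]:24*137272511800831+2406046038644556=5700586321864500 · T[25,17]:24*6400590336096+137272511800831=290886679867135
[26] T[26,15]:25*92446911376173550+1246200069070215000=3557372853474553750 · T[26,16]:25*5700586321864500+92446911376173550=234961569422786050 · T[26,17]:25*290886679867135+5700586321864500=12972753318542875
[27] T[27,16]:26*234961569422786050+3557372853474553750=9666373658466991050 · T[27,17]:26*12972753318542875+234961569422786050=572253155704900800
[28] T[28,17]:27*572253155704900800+9666373658466991050=25117208862499312650
Read c(28,17) = 25117208862499312650.

25117208862499312650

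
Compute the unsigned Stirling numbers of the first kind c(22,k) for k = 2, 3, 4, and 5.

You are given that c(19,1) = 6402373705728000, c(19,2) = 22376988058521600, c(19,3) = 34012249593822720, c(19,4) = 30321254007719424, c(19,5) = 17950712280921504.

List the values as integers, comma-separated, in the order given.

186244810780170240000, 298631902863216384000, 284093315901811468800, 181664979520697076096

[20] T[20,1]:19*6402373705728000+0=121645100408832000 · T[20,2]:19*22376988058521600+6402373705728000=431565146817638400 · T[20,3]:19*34012249593822720+22376988058521600=668609730341153280 · T[20,4]:19*30321254007719424+34012249593822720=610116075740491776 · T[20,5]:19*17950712280921504+30321254007719424=371384787345228000
[21] T[21,1]:20*121645100408832000+0=2432902008176640000 · T[21,2]:20*431565146817638400+121645100408832000=8752948036761600000 · T[21,3]:20*668609730341153280+431565146817638400=13803759753640704000 · T[21,4]:20*610116075740491776+668609730341153280=12870931245150988800 · T[21,5]:20*371384787345228000+610116075740491776=8037811822645051776
[22] T[22,2]:21*8752948036761600000+2432902008176640000=186244810780170240000 · T[22,3]:21*13803759753640704000+8752948036761600000=298631902863216384000 · T[22,4]:21*12870931245150988800+13803759753640704000=284093315901811468800 · T[22,5]:21*8037811822645051776+12870931245150988800=181664979520697076096
Read c(22,2) = 186244810780170240000, c(22,3) = 298631902863216384000, c(22,4) = 284093315901811468800, c(22,5) = 181664979520697076096.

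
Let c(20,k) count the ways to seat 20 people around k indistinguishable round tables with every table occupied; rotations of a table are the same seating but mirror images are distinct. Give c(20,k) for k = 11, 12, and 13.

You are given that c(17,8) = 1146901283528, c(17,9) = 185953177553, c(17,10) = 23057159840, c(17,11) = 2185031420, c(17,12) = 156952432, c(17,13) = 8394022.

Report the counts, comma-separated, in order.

r18: T_18,9=17×185953177553+1146901283528=4308105301929; T_18,10=17×23057159840+185953177553=577924894833; T_18,11=17×2185031420+23057159840=60202693980; T_18,12=17×156952432+2185031420=4853222764; T_18,13=17×8394022+156952432=299650806
r19: T_19,10=18×577924894833+4308105301929=14710753408923; T_19,11=18×60202693980+577924894833=1661573386473; T_19,12=18×4853222764+60202693980=147560703732; T_19,13=18×299650806+4853222764=10246937272
r20: T_20,11=19×1661573386473+14710753408923=46280647751910; T_20,12=19×147560703732+1661573386473=4465226757381; T_20,13=19×10246937272+147560703732=342252511900
Read c(20,11) = 46280647751910, c(20,12) = 4465226757381, c(20,13) = 342252511900.

46280647751910, 4465226757381, 342252511900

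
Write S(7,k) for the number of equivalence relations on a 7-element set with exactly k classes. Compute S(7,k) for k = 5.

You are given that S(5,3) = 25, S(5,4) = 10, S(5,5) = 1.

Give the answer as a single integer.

140

i=6: T(6,4)=25+4·10=65 | T(6,5)=10+5·1=15
i=7: T(7,5)=65+5·15=140
Read S(7,5) = 140.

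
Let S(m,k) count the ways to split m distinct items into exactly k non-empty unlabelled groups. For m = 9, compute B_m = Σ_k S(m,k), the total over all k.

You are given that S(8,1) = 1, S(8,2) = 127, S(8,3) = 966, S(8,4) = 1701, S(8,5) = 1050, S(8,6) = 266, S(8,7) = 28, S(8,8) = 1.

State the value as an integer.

21147

row 9: T[9][1]=1·1+0=1  T[9][2]=2·127+1=255  T[9][3]=3·966+127=3025  T[9][4]=4·1701+966=7770  T[9][5]=5·1050+1701=6951  T[9][6]=6·266+1050=2646  T[9][7]=7·28+266=462  T[9][8]=8·1+28=36  T[9][9]=9·0+1=1
B_9 = ΣS(9,k) = 1+255+3025+7770+6951+2646+462+36+1 = 21147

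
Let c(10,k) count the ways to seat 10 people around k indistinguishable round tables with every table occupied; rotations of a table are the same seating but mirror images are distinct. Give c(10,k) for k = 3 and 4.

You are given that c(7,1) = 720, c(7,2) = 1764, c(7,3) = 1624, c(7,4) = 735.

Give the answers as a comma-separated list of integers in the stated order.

1172700, 723680

row 8: T[8][1]=7·720+0=5040  T[8][2]=7·1764+720=13068  T[8][3]=7·1624+1764=13132  T[8][4]=7·735+1624=6769
row 9: T[9][2]=8·13068+5040=109584  T[9][3]=8·13132+13068=118124  T[9][4]=8·6769+13132=67284
row 10: T[10][3]=9·118124+109584=1172700  T[10][4]=9·67284+118124=723680
Read c(10,3) = 1172700, c(10,4) = 723680.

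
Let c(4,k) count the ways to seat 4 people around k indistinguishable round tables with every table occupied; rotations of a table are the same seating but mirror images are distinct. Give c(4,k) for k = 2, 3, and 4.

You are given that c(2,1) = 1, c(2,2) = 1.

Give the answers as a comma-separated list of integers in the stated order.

@3  (3,1):1·2+0→2, (3,2):1·2+1→3, (3,3):0·2+1→1
@4  (4,2):3·3+2→11, (4,3):1·3+3→6, (4,4):0·3+1→1
Read c(4,2) = 11, c(4,3) = 6, c(4,4) = 1.

11, 6, 1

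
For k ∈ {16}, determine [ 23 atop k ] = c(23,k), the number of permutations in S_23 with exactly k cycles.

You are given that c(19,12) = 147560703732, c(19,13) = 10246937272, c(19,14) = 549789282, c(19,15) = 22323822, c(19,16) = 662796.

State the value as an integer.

@20  (20,13):10246937272·19+147560703732→342252511900, (20,14):549789282·19+10246937272→20692933630, (20,15):22323822·19+549789282→973941900, (20,16):662796·19+22323822→34916946
@21  (21,14):20692933630·20+342252511900→756111184500, (21,15):973941900·20+20692933630→40171771630, (21,16):34916946·20+973941900→1672280820
@22  (22,15):40171771630·21+756111184500→1599718388730, (22,16):1672280820·21+40171771630→75289668850
@23  (23,16):75289668850·22+1599718388730→3256091103430
Read c(23,16) = 3256091103430.

3256091103430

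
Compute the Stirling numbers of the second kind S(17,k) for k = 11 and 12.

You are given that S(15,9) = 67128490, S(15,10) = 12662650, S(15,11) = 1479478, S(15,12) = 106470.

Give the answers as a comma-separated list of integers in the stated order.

512060978, 62022324

row 16: T[16][10]=10·12662650+67128490=193754990  T[16][11]=11·1479478+12662650=28936908  T[16][12]=12·106470+1479478=2757118
row 17: T[17][11]=11·28936908+193754990=512060978  T[17][12]=12·2757118+28936908=62022324
Read S(17,11) = 512060978, S(17,12) = 62022324.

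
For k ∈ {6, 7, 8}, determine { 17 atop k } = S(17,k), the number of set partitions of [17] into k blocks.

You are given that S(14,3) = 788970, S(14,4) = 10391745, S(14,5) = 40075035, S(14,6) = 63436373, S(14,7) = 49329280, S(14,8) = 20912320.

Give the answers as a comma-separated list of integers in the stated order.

17505749898, 25708104786, 20415995028

[15] T[15,4]:4*10391745+788970=42355950 · T[15,5]:5*40075035+10391745=210766920 · T[15,6]:6*63436373+40075035=420693273 · T[15,7]:7*49329280+63436373=408741333 · T[15,8]:8*20912320+49329280=216627840
[16] T[16,5]:5*210766920+42355950=1096190550 · T[16,6]:6*420693273+210766920=2734926558 · T[16,7]:7*408741333+420693273=3281882604 · T[16,8]:8*216627840+408741333=2141764053
[17] T[17,6]:6*2734926558+1096190550=17505749898 · T[17,7]:7*3281882604+2734926558=25708104786 · T[17,8]:8*2141764053+3281882604=20415995028
Read S(17,6) = 17505749898, S(17,7) = 25708104786, S(17,8) = 20415995028.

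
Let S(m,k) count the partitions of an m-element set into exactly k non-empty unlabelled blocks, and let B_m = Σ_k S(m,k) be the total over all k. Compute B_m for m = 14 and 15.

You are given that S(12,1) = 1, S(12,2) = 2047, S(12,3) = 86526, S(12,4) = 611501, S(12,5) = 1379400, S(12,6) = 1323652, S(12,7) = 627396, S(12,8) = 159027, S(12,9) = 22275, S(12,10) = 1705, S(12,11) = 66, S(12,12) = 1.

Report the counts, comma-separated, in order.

190899322, 1382958545

r13: T_13,1=1×1+0=1; T_13,2=2×2047+1=4095; T_13,3=3×86526+2047=261625; T_13,4=4×611501+86526=2532530; T_13,5=5×1379400+611501=7508501; T_13,6=6×1323652+1379400=9321312; T_13,7=7×627396+1323652=5715424; T_13,8=8×159027+627396=1899612; T_13,9=9×22275+159027=359502; T_13,10=10×1705+22275=39325; T_13,11=11×66+1705=2431; T_13,12=12×1+66=78; T_13,13=13×0+1=1
r14: T_14,1=1×1+0=1; T_14,2=2×4095+1=8191; T_14,3=3×261625+4095=788970; T_14,4=4×2532530+261625=10391745; T_14,5=5×7508501+2532530=40075035; T_14,6=6×9321312+7508501=63436373; T_14,7=7×5715424+9321312=49329280; T_14,8=8×1899612+5715424=20912320; T_14,9=9×359502+1899612=5135130; T_14,10=10×39325+359502=752752; T_14,11=11×2431+39325=66066; T_14,12=12×78+2431=3367; T_14,13=13×1+78=91; T_14,14=14×0+1=1
r15: T_15,1=1×1+0=1; T_15,2=2×8191+1=16383; T_15,3=3×788970+8191=2375101; T_15,4=4×10391745+788970=42355950; T_15,5=5×40075035+10391745=210766920; T_15,6=6×63436373+40075035=420693273; T_15,7=7×49329280+63436373=408741333; T_15,8=8×20912320+49329280=216627840; T_15,9=9×5135130+20912320=67128490; T_15,10=10×752752+5135130=12662650; T_15,11=11×66066+752752=1479478; T_15,12=12×3367+66066=106470; T_15,13=13×91+3367=4550; T_15,14=14×1+91=105; T_15,15=15×0+1=1
B_14 = ΣS(14,k) = 1+8191+788970+10391745+40075035+63436373+49329280+20912320+5135130+752752+66066+3367+91+1 = 190899322
B_15 = ΣS(15,k) = 1+16383+2375101+42355950+210766920+420693273+408741333+216627840+67128490+12662650+1479478+106470+4550+105+1 = 1382958545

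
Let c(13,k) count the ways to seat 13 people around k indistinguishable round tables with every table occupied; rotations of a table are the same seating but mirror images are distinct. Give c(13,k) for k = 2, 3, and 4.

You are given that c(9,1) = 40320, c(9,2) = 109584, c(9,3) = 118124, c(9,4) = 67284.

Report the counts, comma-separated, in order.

row 10: T[10][1]=9·40320+0=362880  T[10][2]=9·109584+40320=1026576  T[10][3]=9·118124+109584=1172700  T[10][4]=9·67284+118124=723680
row 11: T[11][1]=10·362880+0=3628800  T[11][2]=10·1026576+362880=10628640  T[11][3]=10·1172700+1026576=12753576  T[11][4]=10·723680+1172700=8409500
row 12: T[12][1]=11·3628800+0=39916800  T[12][2]=11·10628640+3628800=120543840  T[12][3]=11·12753576+10628640=150917976  T[12][4]=11·8409500+12753576=105258076
row 13: T[13][2]=12·120543840+39916800=1486442880  T[13][3]=12·150917976+120543840=1931559552  T[13][4]=12·105258076+150917976=1414014888
Read c(13,2) = 1486442880, c(13,3) = 1931559552, c(13,4) = 1414014888.

1486442880, 1931559552, 1414014888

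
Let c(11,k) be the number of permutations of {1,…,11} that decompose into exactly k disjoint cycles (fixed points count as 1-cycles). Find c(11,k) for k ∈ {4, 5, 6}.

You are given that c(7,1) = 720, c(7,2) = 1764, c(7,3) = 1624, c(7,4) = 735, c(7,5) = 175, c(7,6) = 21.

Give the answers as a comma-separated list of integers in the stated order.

8409500, 3416930, 902055

r8: T_8,1=7×720+0=5040; T_8,2=7×1764+720=13068; T_8,3=7×1624+1764=13132; T_8,4=7×735+1624=6769; T_8,5=7×175+735=1960; T_8,6=7×21+175=322
r9: T_9,2=8×13068+5040=109584; T_9,3=8×13132+13068=118124; T_9,4=8×6769+13132=67284; T_9,5=8×1960+6769=22449; T_9,6=8×322+1960=4536
r10: T_10,3=9×118124+109584=1172700; T_10,4=9×67284+118124=723680; T_10,5=9×22449+67284=269325; T_10,6=9×4536+22449=63273
r11: T_11,4=10×723680+1172700=8409500; T_11,5=10×269325+723680=3416930; T_11,6=10×63273+269325=902055
Read c(11,4) = 8409500, c(11,5) = 3416930, c(11,6) = 902055.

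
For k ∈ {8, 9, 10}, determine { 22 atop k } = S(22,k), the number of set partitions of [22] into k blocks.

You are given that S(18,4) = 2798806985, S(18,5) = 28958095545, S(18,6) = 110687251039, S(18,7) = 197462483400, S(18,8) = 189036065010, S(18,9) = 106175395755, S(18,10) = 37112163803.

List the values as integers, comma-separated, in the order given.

1142399079991620, 1241963303533920, 835143799377954

r19: T_19,5=5×28958095545+2798806985=147589284710; T_19,6=6×110687251039+28958095545=693081601779; T_19,7=7×197462483400+110687251039=1492924634839; T_19,8=8×189036065010+197462483400=1709751003480; T_19,9=9×106175395755+189036065010=1144614626805; T_19,10=10×37112163803+106175395755=477297033785
r20: T_20,6=6×693081601779+147589284710=4306078895384; T_20,7=7×1492924634839+693081601779=11143554045652; T_20,8=8×1709751003480+1492924634839=15170932662679; T_20,9=9×1144614626805+1709751003480=12011282644725; T_20,10=10×477297033785+1144614626805=5917584964655
r21: T_21,7=7×11143554045652+4306078895384=82310957214948; T_21,8=8×15170932662679+11143554045652=132511015347084; T_21,9=9×12011282644725+15170932662679=123272476465204; T_21,10=10×5917584964655+12011282644725=71187132291275
r22: T_22,8=8×132511015347084+82310957214948=1142399079991620; T_22,9=9×123272476465204+132511015347084=1241963303533920; T_22,10=10×71187132291275+123272476465204=835143799377954
Read S(22,8) = 1142399079991620, S(22,9) = 1241963303533920, S(22,10) = 835143799377954.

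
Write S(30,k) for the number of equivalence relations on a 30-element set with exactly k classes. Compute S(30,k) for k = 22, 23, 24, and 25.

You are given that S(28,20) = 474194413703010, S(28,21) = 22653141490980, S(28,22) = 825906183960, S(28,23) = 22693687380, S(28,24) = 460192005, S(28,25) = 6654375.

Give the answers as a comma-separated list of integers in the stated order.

1848018090851790, 71823880393200, 2157580085700, 49402080000

@29  (29,21):22653141490980·21+474194413703010→949910385013590, (29,22):825906183960·22+22653141490980→40823077538100, (29,23):22693687380·23+825906183960→1347860993700, (29,24):460192005·24+22693687380→33738295500, (29,25):6654375·25+460192005→626551380
@30  (30,22):40823077538100·22+949910385013590→1848018090851790, (30,23):1347860993700·23+40823077538100→71823880393200, (30,24):33738295500·24+1347860993700→2157580085700, (30,25):626551380·25+33738295500→49402080000
Read S(30,22) = 1848018090851790, S(30,23) = 71823880393200, S(30,24) = 2157580085700, S(30,25) = 49402080000.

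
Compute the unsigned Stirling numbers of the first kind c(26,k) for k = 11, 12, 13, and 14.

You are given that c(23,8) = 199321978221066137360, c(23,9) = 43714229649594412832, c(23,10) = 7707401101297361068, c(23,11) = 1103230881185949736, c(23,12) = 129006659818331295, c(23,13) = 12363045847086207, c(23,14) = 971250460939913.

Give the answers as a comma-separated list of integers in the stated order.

31882014375298512782500, 4284218746244111474800, 480544558742733545125, 45145946926994481865

i=24: T(24,9)=199321978221066137360+23·43714229649594412832=1204749260161737632496 | T(24,10)=43714229649594412832+23·7707401101297361068=220984454979433717396 | T(24,11)=7707401101297361068+23·1103230881185949736=33081711368574204996 | T(24,12)=1103230881185949736+23·129006659818331295=4070384057007569521 | T(24,13)=129006659818331295+23·12363045847086207=413356714301314056 | T(24,14)=12363045847086207+23·971250460939913=34701806448704206
i=25: T(25,10)=1204749260161737632496+24·220984454979433717396=6508376179668146850000 | T(25,11)=220984454979433717396+24·33081711368574204996=1014945527825214637300 | T(25,12)=33081711368574204996+24·4070384057007569521=130770928736755873500 | T(25,13)=4070384057007569521+24·413356714301314056=13990945200239106865 | T(25,14)=413356714301314056+24·34701806448704206=1246200069070215000
i=26: T(26,11)=6508376179668146850000+25·1014945527825214637300=31882014375298512782500 | T(26,12)=1014945527825214637300+25·130770928736755873500=4284218746244111474800 | T(26,13)=130770928736755873500+25·13990945200239106865=480544558742733545125 | T(26,14)=13990945200239106865+25·1246200069070215000=45145946926994481865
Read c(26,11) = 31882014375298512782500, c(26,12) = 4284218746244111474800, c(26,13) = 480544558742733545125, c(26,14) = 45145946926994481865.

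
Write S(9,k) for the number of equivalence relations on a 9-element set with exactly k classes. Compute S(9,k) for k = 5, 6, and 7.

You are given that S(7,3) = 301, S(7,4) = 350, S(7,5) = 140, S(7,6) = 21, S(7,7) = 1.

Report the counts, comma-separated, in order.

6951, 2646, 462

@8  (8,4):350·4+301→1701, (8,5):140·5+350→1050, (8,6):21·6+140→266, (8,7):1·7+21→28
@9  (9,5):1050·5+1701→6951, (9,6):266·6+1050→2646, (9,7):28·7+266→462
Read S(9,5) = 6951, S(9,6) = 2646, S(9,7) = 462.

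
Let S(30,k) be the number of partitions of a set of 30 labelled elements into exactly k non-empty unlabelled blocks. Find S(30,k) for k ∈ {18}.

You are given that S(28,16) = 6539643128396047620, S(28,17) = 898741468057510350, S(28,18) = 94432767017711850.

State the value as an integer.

68591811024147549270

r29: T_29,17=17×898741468057510350+6539643128396047620=21818248085373723570; T_29,18=18×94432767017711850+898741468057510350=2598531274376323650
r30: T_30,18=18×2598531274376323650+21818248085373723570=68591811024147549270
Read S(30,18) = 68591811024147549270.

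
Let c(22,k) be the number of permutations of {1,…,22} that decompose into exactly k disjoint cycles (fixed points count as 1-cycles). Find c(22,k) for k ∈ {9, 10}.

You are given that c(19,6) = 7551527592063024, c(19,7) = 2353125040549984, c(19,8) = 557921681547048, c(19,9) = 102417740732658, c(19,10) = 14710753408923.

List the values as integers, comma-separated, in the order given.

row 20: T[20][7]=19·2353125040549984+7551527592063024=52260903362512720  T[20][8]=19·557921681547048+2353125040549984=12953636989943896  T[20][9]=19·102417740732658+557921681547048=2503858755467550  T[20][10]=19·14710753408923+102417740732658=381922055502195
row 21: T[21][8]=20·12953636989943896+52260903362512720=311333643161390640  T[21][9]=20·2503858755467550+12953636989943896=63030812099294896  T[21][10]=20·381922055502195+2503858755467550=10142299865511450
row 22: T[22][9]=21·63030812099294896+311333643161390640=1634980697246583456  T[22][10]=21·10142299865511450+63030812099294896=276019109275035346
Read c(22,9) = 1634980697246583456, c(22,10) = 276019109275035346.

1634980697246583456, 276019109275035346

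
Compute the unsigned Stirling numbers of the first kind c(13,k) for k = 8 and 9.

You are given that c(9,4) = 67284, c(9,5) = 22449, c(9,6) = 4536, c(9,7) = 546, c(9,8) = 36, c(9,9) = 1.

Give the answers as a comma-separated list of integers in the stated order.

row 10: T[10][5]=9·22449+67284=269325  T[10][6]=9·4536+22449=63273  T[10][7]=9·546+4536=9450  T[10][8]=9·36+546=870  T[10][9]=9·1+36=45
row 11: T[11][6]=10·63273+269325=902055  T[11][7]=10·9450+63273=157773  T[11][8]=10·870+9450=18150  T[11][9]=10·45+870=1320
row 12: T[12][7]=11·157773+902055=2637558  T[12][8]=11·18150+157773=357423  T[12][9]=11·1320+18150=32670
row 13: T[13][8]=12·357423+2637558=6926634  T[13][9]=12·32670+357423=749463
Read c(13,8) = 6926634, c(13,9) = 749463.

6926634, 749463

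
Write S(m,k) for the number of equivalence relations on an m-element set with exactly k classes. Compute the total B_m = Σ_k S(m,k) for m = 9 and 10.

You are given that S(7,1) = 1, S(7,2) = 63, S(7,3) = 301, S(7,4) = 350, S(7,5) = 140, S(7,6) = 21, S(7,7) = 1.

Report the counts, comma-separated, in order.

21147, 115975

r8: T_8,1=1×1+0=1; T_8,2=2×63+1=127; T_8,3=3×301+63=966; T_8,4=4×350+301=1701; T_8,5=5×140+350=1050; T_8,6=6×21+140=266; T_8,7=7×1+21=28; T_8,8=8×0+1=1
r9: T_9,1=1×1+0=1; T_9,2=2×127+1=255; T_9,3=3×966+127=3025; T_9,4=4×1701+966=7770; T_9,5=5×1050+1701=6951; T_9,6=6×266+1050=2646; T_9,7=7×28+266=462; T_9,8=8×1+28=36; T_9,9=9×0+1=1
r10: T_10,1=1×1+0=1; T_10,2=2×255+1=511; T_10,3=3×3025+255=9330; T_10,4=4×7770+3025=34105; T_10,5=5×6951+7770=42525; T_10,6=6×2646+6951=22827; T_10,7=7×462+2646=5880; T_10,8=8×36+462=750; T_10,9=9×1+36=45; T_10,10=10×0+1=1
B_9 = ΣS(9,k) = 1+255+3025+7770+6951+2646+462+36+1 = 21147
B_10 = ΣS(10,k) = 1+511+9330+34105+42525+22827+5880+750+45+1 = 115975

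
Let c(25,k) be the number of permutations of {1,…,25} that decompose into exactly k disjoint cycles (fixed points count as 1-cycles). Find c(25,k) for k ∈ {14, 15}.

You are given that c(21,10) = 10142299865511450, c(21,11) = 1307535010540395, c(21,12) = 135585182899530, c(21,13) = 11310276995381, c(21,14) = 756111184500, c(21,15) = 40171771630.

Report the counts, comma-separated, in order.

1246200069070215000, 92446911376173550

[22] T[22,11]:21*1307535010540395+10142299865511450=37600535086859745 · T[22,12]:21*135585182899530+1307535010540395=4154823851430525 · T[22,13]:21*11310276995381+135585182899530=373100999802531 · T[22,14]:21*756111184500+11310276995381=27188611869881 · T[22,15]:21*40171771630+756111184500=1599718388730
[23] T[23,12]:22*4154823851430525+37600535086859745=129006659818331295 · T[23,13]:22*373100999802531+4154823851430525=12363045847086207 · T[23,14]:22*27188611869881+373100999802531=971250460939913 · T[23,15]:22*1599718388730+27188611869881=62382416421941
[24] T[24,13]:23*12363045847086207+129006659818331295=413356714301314056 · T[24,14]:23*971250460939913+12363045847086207=34701806448704206 · T[24,15]:23*62382416421941+971250460939913=2406046038644556
[25] T[25,14]:24*34701806448704206+413356714301314056=1246200069070215000 · T[25,15]:24*2406046038644556+34701806448704206=92446911376173550
Read c(25,14) = 1246200069070215000, c(25,15) = 92446911376173550.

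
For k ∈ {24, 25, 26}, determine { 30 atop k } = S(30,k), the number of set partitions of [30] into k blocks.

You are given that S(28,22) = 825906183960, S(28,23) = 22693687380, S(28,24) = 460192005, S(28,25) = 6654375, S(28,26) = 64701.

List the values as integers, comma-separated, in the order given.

2157580085700, 49402080000, 843303006

row 29: T[29][23]=23·22693687380+825906183960=1347860993700  T[29][24]=24·460192005+22693687380=33738295500  T[29][25]=25·6654375+460192005=626551380  T[29][26]=26·64701+6654375=8336601
row 30: T[30][24]=24·33738295500+1347860993700=2157580085700  T[30][25]=25·626551380+33738295500=49402080000  T[30][26]=26·8336601+626551380=843303006
Read S(30,24) = 2157580085700, S(30,25) = 49402080000, S(30,26) = 843303006.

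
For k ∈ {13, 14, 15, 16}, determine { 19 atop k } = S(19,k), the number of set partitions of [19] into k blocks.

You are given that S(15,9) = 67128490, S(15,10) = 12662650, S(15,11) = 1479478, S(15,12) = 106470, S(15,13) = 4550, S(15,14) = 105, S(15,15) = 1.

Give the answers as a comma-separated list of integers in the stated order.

[16] T[16,10]:10*12662650+67128490=193754990 · T[16,11]:11*1479478+12662650=28936908 · T[16,12]:12*106470+1479478=2757118 · T[16,13]:13*4550+106470=165620 · T[16,14]:14*105+4550=6020 · T[16,15]:15*1+105=120 · T[16,16]:16*0+1=1
[17] T[17,11]:11*28936908+193754990=512060978 · T[17,12]:12*2757118+28936908=62022324 · T[17,13]:13*165620+2757118=4910178 · T[17,14]:14*6020+165620=249900 · T[17,15]:15*120+6020=7820 · T[17,16]:16*1+120=136
[18] T[18,12]:12*62022324+512060978=1256328866 · T[18,13]:13*4910178+62022324=125854638 · T[18,14]:14*249900+4910178=8408778 · T[18,15]:15*7820+249900=367200 · T[18,16]:16*136+7820=9996
[19] T[19,13]:13*125854638+1256328866=2892439160 · T[19,14]:14*8408778+125854638=243577530 · T[19,15]:15*367200+8408778=13916778 · T[19,16]:16*9996+367200=527136
Read S(19,13) = 2892439160, S(19,14) = 243577530, S(19,15) = 13916778, S(19,16) = 527136.

2892439160, 243577530, 13916778, 527136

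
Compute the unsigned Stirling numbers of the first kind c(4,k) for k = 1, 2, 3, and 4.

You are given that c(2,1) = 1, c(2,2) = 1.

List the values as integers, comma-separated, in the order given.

6, 11, 6, 1

row 3: T[3][1]=2·1+0=2  T[3][2]=2·1+1=3  T[3][3]=2·0+1=1
row 4: T[4][1]=3·2+0=6  T[4][2]=3·3+2=11  T[4][3]=3·1+3=6  T[4][4]=3·0+1=1
Read c(4,1) = 6, c(4,2) = 11, c(4,3) = 6, c(4,4) = 1.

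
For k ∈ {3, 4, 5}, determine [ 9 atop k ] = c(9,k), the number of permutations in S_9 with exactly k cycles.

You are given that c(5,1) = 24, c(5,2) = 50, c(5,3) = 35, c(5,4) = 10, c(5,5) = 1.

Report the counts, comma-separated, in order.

row 6: T[6][1]=5·24+0=120  T[6][2]=5·50+24=274  T[6][3]=5·35+50=225  T[6][4]=5·10+35=85  T[6][5]=5·1+10=15
row 7: T[7][1]=6·120+0=720  T[7][2]=6·274+120=1764  T[7][3]=6·225+274=1624  T[7][4]=6·85+225=735  T[7][5]=6·15+85=175
row 8: T[8][2]=7·1764+720=13068  T[8][3]=7·1624+1764=13132  T[8][4]=7·735+1624=6769  T[8][5]=7·175+735=1960
row 9: T[9][3]=8·13132+13068=118124  T[9][4]=8·6769+13132=67284  T[9][5]=8·1960+6769=22449
Read c(9,3) = 118124, c(9,4) = 67284, c(9,5) = 22449.

118124, 67284, 22449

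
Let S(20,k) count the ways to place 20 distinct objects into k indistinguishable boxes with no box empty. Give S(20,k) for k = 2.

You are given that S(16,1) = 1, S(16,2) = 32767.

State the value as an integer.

@17  (17,1):1·1+0→1, (17,2):32767·2+1→65535
@18  (18,1):1·1+0→1, (18,2):65535·2+1→131071
@19  (19,1):1·1+0→1, (19,2):131071·2+1→262143
@20  (20,2):262143·2+1→524287
Read S(20,2) = 524287.

524287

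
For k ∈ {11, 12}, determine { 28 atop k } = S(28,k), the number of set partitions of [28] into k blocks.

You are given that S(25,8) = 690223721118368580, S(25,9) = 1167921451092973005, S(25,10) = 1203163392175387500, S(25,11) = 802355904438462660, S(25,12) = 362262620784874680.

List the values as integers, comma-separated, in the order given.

1501910658871554621690, 985397416171213883565

r26: T_26,9=9×1167921451092973005+690223721118368580=11201516780955125625; T_26,10=10×1203163392175387500+1167921451092973005=13199555372846848005; T_26,11=11×802355904438462660+1203163392175387500=10029078340998476760; T_26,12=12×362262620784874680+802355904438462660=5149507353856958820
r27: T_27,10=10×13199555372846848005+11201516780955125625=143197070509423605675; T_27,11=11×10029078340998476760+13199555372846848005=123519417123830092365; T_27,12=12×5149507353856958820+10029078340998476760=71823166587281982600
r28: T_28,11=11×123519417123830092365+143197070509423605675=1501910658871554621690; T_28,12=12×71823166587281982600+123519417123830092365=985397416171213883565
Read S(28,11) = 1501910658871554621690, S(28,12) = 985397416171213883565.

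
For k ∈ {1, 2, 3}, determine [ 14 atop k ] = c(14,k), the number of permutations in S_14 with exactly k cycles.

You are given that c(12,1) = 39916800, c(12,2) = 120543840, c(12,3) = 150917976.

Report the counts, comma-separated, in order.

[13] T[13,1]:12*39916800+0=479001600 · T[13,2]:12*120543840+39916800=1486442880 · T[13,3]:12*150917976+120543840=1931559552
[14] T[14,1]:13*479001600+0=6227020800 · T[14,2]:13*1486442880+479001600=19802759040 · T[14,3]:13*1931559552+1486442880=26596717056
Read c(14,1) = 6227020800, c(14,2) = 19802759040, c(14,3) = 26596717056.

6227020800, 19802759040, 26596717056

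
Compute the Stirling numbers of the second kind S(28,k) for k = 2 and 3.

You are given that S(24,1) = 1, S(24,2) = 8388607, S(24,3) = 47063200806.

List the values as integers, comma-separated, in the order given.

i=25: T(25,1)=0+1·1=1 | T(25,2)=1+2·8388607=16777215 | T(25,3)=8388607+3·47063200806=141197991025
i=26: T(26,1)=0+1·1=1 | T(26,2)=1+2·16777215=33554431 | T(26,3)=16777215+3·141197991025=423610750290
i=27: T(27,1)=0+1·1=1 | T(27,2)=1+2·33554431=67108863 | T(27,3)=33554431+3·423610750290=1270865805301
i=28: T(28,2)=1+2·67108863=134217727 | T(28,3)=67108863+3·1270865805301=3812664524766
Read S(28,2) = 134217727, S(28,3) = 3812664524766.

134217727, 3812664524766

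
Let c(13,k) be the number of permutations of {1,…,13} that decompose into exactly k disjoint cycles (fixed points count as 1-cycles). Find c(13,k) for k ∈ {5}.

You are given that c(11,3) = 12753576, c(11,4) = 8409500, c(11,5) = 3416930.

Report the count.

657206836

@12  (12,4):8409500·11+12753576→105258076, (12,5):3416930·11+8409500→45995730
@13  (13,5):45995730·12+105258076→657206836
Read c(13,5) = 657206836.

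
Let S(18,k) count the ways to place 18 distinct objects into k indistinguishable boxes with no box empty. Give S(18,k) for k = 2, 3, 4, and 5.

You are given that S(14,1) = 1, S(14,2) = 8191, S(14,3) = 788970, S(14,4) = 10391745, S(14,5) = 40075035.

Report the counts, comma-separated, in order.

131071, 64439010, 2798806985, 28958095545

i=15: T(15,1)=0+1·1=1 | T(15,2)=1+2·8191=16383 | T(15,3)=8191+3·788970=2375101 | T(15,4)=788970+4·10391745=42355950 | T(15,5)=10391745+5·40075035=210766920
i=16: T(16,1)=0+1·1=1 | T(16,2)=1+2·16383=32767 | T(16,3)=16383+3·2375101=7141686 | T(16,4)=2375101+4·42355950=171798901 | T(16,5)=42355950+5·210766920=1096190550
i=17: T(17,1)=0+1·1=1 | T(17,2)=1+2·32767=65535 | T(17,3)=32767+3·7141686=21457825 | T(17,4)=7141686+4·171798901=694337290 | T(17,5)=171798901+5·1096190550=5652751651
i=18: T(18,2)=1+2·65535=131071 | T(18,3)=65535+3·21457825=64439010 | T(18,4)=21457825+4·694337290=2798806985 | T(18,5)=694337290+5·5652751651=28958095545
Read S(18,2) = 131071, S(18,3) = 64439010, S(18,4) = 2798806985, S(18,5) = 28958095545.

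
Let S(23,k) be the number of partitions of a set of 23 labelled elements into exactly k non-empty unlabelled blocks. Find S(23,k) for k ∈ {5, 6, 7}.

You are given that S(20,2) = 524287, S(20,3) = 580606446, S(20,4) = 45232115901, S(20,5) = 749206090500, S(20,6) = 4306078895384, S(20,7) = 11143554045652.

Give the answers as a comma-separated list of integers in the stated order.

[21] T[21,3]:3*580606446+524287=1742343625 · T[21,4]:4*45232115901+580606446=181509070050 · T[21,5]:5*749206090500+45232115901=3791262568401 · T[21,6]:6*4306078895384+749206090500=26585679462804 · T[21,7]:7*11143554045652+4306078895384=82310957214948
[22] T[22,4]:4*181509070050+1742343625=727778623825 · T[22,5]:5*3791262568401+181509070050=19137821912055 · T[22,6]:6*26585679462804+3791262568401=163305339345225 · T[22,7]:7*82310957214948+26585679462804=602762379967440
[23] T[23,5]:5*19137821912055+727778623825=96416888184100 · T[23,6]:6*163305339345225+19137821912055=998969857983405 · T[23,7]:7*602762379967440+163305339345225=4382641999117305
Read S(23,5) = 96416888184100, S(23,6) = 998969857983405, S(23,7) = 4382641999117305.

96416888184100, 998969857983405, 4382641999117305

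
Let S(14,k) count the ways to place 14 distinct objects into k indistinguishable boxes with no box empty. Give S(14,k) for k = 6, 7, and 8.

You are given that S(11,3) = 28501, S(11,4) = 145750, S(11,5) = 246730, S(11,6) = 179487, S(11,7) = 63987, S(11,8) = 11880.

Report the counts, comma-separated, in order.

63436373, 49329280, 20912320

r12: T_12,4=4×145750+28501=611501; T_12,5=5×246730+145750=1379400; T_12,6=6×179487+246730=1323652; T_12,7=7×63987+179487=627396; T_12,8=8×11880+63987=159027
r13: T_13,5=5×1379400+611501=7508501; T_13,6=6×1323652+1379400=9321312; T_13,7=7×627396+1323652=5715424; T_13,8=8×159027+627396=1899612
r14: T_14,6=6×9321312+7508501=63436373; T_14,7=7×5715424+9321312=49329280; T_14,8=8×1899612+5715424=20912320
Read S(14,6) = 63436373, S(14,7) = 49329280, S(14,8) = 20912320.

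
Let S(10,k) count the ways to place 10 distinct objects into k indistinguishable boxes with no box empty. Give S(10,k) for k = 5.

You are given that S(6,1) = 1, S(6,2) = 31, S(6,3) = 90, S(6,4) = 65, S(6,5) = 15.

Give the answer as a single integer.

@7  (7,2):31·2+1→63, (7,3):90·3+31→301, (7,4):65·4+90→350, (7,5):15·5+65→140
@8  (8,3):301·3+63→966, (8,4):350·4+301→1701, (8,5):140·5+350→1050
@9  (9,4):1701·4+966→7770, (9,5):1050·5+1701→6951
@10  (10,5):6951·5+7770→42525
Read S(10,5) = 42525.

42525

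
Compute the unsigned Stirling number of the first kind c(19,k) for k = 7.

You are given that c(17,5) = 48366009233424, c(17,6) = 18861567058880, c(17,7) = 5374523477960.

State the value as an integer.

2353125040549984

[18] T[18,6]:17*18861567058880+48366009233424=369012649234384 · T[18,7]:17*5374523477960+18861567058880=110228466184200
[19] T[19,7]:18*110228466184200+369012649234384=2353125040549984
Read c(19,7) = 2353125040549984.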